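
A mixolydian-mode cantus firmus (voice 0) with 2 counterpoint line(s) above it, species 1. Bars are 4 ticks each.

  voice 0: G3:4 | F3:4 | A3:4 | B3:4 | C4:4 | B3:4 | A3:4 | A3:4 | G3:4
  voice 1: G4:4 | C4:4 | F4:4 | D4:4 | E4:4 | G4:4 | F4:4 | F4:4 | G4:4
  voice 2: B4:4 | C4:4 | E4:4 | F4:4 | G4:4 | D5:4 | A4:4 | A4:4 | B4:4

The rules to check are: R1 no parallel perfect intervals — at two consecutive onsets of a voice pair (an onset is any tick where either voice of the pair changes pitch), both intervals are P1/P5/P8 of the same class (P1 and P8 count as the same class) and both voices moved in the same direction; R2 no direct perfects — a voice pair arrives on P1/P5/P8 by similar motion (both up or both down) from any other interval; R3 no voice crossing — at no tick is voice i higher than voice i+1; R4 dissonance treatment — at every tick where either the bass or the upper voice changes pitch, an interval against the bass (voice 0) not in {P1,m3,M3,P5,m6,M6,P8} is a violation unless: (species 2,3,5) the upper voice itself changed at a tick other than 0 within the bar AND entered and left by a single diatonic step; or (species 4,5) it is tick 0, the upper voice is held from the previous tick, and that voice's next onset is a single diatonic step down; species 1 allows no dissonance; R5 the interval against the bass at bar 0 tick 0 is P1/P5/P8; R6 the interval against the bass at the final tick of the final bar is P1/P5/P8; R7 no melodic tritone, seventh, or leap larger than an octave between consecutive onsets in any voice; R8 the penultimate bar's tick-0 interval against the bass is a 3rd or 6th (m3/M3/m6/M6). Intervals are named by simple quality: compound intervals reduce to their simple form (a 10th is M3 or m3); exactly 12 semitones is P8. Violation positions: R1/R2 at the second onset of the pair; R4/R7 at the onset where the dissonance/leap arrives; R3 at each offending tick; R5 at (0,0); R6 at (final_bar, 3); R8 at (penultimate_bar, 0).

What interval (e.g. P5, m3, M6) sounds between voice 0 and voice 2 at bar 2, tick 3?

voice 0=A3 voice 2=E4 -> P5

P5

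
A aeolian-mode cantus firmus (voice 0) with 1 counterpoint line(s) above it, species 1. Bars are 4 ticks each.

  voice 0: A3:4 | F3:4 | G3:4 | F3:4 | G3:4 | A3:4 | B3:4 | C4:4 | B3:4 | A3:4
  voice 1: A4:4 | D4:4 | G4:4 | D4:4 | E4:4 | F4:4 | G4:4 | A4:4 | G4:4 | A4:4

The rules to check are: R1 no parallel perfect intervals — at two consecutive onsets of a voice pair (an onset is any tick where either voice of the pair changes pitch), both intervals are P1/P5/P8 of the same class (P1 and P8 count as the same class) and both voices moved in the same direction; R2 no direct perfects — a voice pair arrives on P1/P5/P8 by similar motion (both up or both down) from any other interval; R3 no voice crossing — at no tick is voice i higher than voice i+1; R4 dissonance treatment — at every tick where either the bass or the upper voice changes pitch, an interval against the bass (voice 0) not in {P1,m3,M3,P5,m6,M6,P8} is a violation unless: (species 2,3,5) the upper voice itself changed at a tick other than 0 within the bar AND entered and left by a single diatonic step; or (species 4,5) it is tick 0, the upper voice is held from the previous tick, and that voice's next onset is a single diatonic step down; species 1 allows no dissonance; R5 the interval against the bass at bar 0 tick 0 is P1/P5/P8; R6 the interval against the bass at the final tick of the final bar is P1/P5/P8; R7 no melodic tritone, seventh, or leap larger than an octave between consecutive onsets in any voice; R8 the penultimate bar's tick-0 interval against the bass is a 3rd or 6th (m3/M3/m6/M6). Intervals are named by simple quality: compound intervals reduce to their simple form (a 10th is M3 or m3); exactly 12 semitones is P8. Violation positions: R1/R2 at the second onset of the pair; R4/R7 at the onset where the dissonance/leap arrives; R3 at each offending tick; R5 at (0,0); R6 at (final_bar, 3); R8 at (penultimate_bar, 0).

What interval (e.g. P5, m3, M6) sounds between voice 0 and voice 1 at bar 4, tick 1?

M6

voice 0=G3 voice 1=E4 -> M6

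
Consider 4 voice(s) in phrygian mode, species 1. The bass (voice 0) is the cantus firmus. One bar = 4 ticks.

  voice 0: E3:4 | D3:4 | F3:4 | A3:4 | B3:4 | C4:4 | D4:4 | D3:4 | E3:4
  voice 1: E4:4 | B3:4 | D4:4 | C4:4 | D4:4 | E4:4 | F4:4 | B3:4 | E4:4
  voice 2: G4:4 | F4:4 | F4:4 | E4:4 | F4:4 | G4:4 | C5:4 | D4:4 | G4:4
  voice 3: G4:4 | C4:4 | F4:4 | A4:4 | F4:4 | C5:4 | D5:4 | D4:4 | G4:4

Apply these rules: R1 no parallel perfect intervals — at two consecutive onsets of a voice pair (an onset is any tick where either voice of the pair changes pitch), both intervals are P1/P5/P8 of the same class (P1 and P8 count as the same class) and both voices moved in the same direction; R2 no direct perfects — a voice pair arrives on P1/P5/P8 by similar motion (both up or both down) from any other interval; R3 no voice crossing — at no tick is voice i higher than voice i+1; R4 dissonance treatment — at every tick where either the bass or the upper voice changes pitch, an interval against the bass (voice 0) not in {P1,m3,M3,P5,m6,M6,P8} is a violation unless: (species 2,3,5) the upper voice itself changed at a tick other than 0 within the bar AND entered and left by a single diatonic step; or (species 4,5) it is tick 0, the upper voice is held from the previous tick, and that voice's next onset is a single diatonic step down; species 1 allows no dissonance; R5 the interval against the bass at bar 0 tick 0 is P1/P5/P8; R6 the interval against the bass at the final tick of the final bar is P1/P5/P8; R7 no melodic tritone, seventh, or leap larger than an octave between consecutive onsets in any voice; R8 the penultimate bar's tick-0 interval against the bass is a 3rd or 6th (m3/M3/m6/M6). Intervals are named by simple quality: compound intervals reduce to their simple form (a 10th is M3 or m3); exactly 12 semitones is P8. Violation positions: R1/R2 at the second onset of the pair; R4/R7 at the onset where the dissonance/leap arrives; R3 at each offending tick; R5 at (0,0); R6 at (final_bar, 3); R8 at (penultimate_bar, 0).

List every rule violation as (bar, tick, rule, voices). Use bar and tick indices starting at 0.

(0, 0, R5, (0, 2))
(0, 0, R5, (0, 3))
(1, 0, R3, (2, 3))
(1, 0, R4, (0, 3))
(1, 1, R3, (2, 3))
(1, 2, R3, (2, 3))
(1, 3, R3, (2, 3))
(2, 0, R2, (0, 3))
(3, 0, R1, (0, 3))
(4, 0, R4, (0, 2))
(4, 0, R4, (0, 3))
(5, 0, R2, (0, 2))
(5, 0, R2, (0, 3))
(6, 0, R1, (0, 3))
(6, 0, R2, (1, 2))
(6, 0, R4, (0, 2))
(7, 0, R1, (0, 3))
(7, 0, R2, (0, 2))
(7, 0, R2, (2, 3))
(7, 0, R7, (1,))
(7, 0, R7, (2,))
(7, 0, R8, (0, 2))
(7, 0, R8, (0, 3))
(8, 0, R1, (2, 3))
(8, 0, R2, (0, 1))
(8, 3, R6, (0, 2))
(8, 3, R6, (0, 3))

bar 0: v0=E3 v1=E4 v2=G4 v3=G4 downbeat m3
bar 1: v0=D3 v1=B3 v2=F4 v3=C4 downbeat m7
bar 2: v0=F3 v1=D4 v2=F4 v3=F4 downbeat P8
bar 3: v0=A3 v1=C4 v2=E4 v3=A4 downbeat P8
bar 4: v0=B3 v1=D4 v2=F4 v3=F4 downbeat TT
bar 5: v0=C4 v1=E4 v2=G4 v3=C5 downbeat P8
bar 6: v0=D4 v1=F4 v2=C5 v3=D5 downbeat P8
bar 7: v0=D3 v1=B3 v2=D4 v3=D4 downbeat P8
bar 8: v0=E3 v1=E4 v2=G4 v3=G4 downbeat m3
  -> R5 @ bar 0 tick 0 v(0, 2): opens on m3
  -> R5 @ bar 0 tick 0 v(0, 3): opens on m3
  -> R3 @ bar 1 tick 0 v(2, 3): F4 above C4
  -> R4 @ bar 1 tick 0 v(0, 3): D3/C4 m7 untreated
  -> R3 @ bar 1 tick 1 v(2, 3): F4 above C4
  -> R3 @ bar 1 tick 2 v(2, 3): F4 above C4
  -> R3 @ bar 1 tick 3 v(2, 3): F4 above C4
  -> R2 @ bar 2 tick 0 v(0, 3): D3/C4 m7 -> F3/F4 P8 similar
  -> R1 @ bar 3 tick 0 v(0, 3): F3/F4 P8 -> A3/A4 P8 similar
  -> R4 @ bar 4 tick 0 v(0, 2): B3/F4 TT untreated
  -> R4 @ bar 4 tick 0 v(0, 3): B3/F4 TT untreated
  -> R2 @ bar 5 tick 0 v(0, 2): B3/F4 TT -> C4/G4 P5 similar
  -> R2 @ bar 5 tick 0 v(0, 3): B3/F4 TT -> C4/C5 P8 similar
  -> R1 @ bar 6 tick 0 v(0, 3): C4/C5 P8 -> D4/D5 P8 similar
  -> R2 @ bar 6 tick 0 v(1, 2): E4/G4 m3 -> F4/C5 P5 similar
  -> R4 @ bar 6 tick 0 v(0, 2): D4/C5 m7 untreated
  -> R1 @ bar 7 tick 0 v(0, 3): D4/D5 P8 -> D3/D4 P8 similar
  -> R2 @ bar 7 tick 0 v(0, 2): D4/C5 m7 -> D3/D4 P8 similar
  -> R2 @ bar 7 tick 0 v(2, 3): C5/D5 M2 -> D4/D4 P1 similar
  -> R7 @ bar 7 tick 0 v(1,): F4->B3 leap 6st
  -> R7 @ bar 7 tick 0 v(2,): C5->D4 leap 10st
  -> R8 @ bar 7 tick 0 v(0, 2): penult P8 not 3rd/6th
  -> R8 @ bar 7 tick 0 v(0, 3): penult P8 not 3rd/6th
  -> R1 @ bar 8 tick 0 v(2, 3): D4/D4 P1 -> G4/G4 P1 similar
  -> R2 @ bar 8 tick 0 v(0, 1): D3/B3 M6 -> E3/E4 P8 similar
  -> R6 @ bar 8 tick 3 v(0, 2): closes on m3
  -> R6 @ bar 8 tick 3 v(0, 3): closes on m3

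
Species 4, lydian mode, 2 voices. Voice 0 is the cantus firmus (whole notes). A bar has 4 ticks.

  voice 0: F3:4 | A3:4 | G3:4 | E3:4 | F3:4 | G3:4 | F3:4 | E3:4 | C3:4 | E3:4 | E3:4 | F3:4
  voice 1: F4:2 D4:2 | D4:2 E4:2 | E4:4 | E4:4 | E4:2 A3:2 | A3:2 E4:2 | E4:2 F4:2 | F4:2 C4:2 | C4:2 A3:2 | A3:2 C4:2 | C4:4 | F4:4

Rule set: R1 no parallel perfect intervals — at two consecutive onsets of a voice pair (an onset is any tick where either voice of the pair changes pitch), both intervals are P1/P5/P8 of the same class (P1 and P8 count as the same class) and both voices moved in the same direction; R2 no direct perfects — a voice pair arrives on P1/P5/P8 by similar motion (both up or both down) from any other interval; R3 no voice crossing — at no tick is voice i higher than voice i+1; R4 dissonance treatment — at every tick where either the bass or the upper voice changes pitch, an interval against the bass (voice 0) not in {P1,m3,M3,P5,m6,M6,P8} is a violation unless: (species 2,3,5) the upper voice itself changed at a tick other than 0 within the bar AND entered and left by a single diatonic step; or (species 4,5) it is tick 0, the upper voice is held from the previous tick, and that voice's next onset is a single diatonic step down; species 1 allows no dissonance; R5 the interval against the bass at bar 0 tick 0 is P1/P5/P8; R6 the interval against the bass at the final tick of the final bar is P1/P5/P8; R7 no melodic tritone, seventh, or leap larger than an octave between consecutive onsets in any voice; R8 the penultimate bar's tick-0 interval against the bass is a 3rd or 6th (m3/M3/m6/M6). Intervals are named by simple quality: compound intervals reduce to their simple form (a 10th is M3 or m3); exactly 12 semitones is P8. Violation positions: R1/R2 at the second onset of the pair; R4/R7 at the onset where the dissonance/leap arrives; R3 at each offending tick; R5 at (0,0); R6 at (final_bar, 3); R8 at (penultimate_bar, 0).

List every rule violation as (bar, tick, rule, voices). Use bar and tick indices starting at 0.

bar 0: v0=F3 v1=F4 downbeat P8
bar 1: v0=A3 v1=D4 downbeat P4
bar 2: v0=G3 v1=E4 downbeat M6
bar 3: v0=E3 v1=E4 downbeat P8
bar 4: v0=F3 v1=E4 downbeat M7
bar 5: v0=G3 v1=A3 downbeat M2
bar 6: v0=F3 v1=E4 downbeat M7
bar 7: v0=E3 v1=F4 downbeat m2
bar 8: v0=C3 v1=C4 downbeat P8
bar 9: v0=E3 v1=A3 downbeat P4
bar 10: v0=E3 v1=C4 downbeat m6
bar 11: v0=F3 v1=F4 downbeat P8
  -> R4 @ bar 1 tick 0 v(0, 1): A3/D4 P4 untreated
  -> R4 @ bar 4 tick 0 v(0, 1): F3/E4 M7 untreated
  -> R4 @ bar 5 tick 0 v(0, 1): G3/A3 M2 untreated
  -> R4 @ bar 6 tick 0 v(0, 1): F3/E4 M7 untreated
  -> R4 @ bar 7 tick 0 v(0, 1): E3/F4 m2 untreated
  -> R4 @ bar 9 tick 0 v(0, 1): E3/A3 P4 untreated
  -> R2 @ bar 11 tick 0 v(0, 1): E3/C4 m6 -> F3/F4 P8 similar

(1, 0, R4, (0, 1))
(4, 0, R4, (0, 1))
(5, 0, R4, (0, 1))
(6, 0, R4, (0, 1))
(7, 0, R4, (0, 1))
(9, 0, R4, (0, 1))
(11, 0, R2, (0, 1))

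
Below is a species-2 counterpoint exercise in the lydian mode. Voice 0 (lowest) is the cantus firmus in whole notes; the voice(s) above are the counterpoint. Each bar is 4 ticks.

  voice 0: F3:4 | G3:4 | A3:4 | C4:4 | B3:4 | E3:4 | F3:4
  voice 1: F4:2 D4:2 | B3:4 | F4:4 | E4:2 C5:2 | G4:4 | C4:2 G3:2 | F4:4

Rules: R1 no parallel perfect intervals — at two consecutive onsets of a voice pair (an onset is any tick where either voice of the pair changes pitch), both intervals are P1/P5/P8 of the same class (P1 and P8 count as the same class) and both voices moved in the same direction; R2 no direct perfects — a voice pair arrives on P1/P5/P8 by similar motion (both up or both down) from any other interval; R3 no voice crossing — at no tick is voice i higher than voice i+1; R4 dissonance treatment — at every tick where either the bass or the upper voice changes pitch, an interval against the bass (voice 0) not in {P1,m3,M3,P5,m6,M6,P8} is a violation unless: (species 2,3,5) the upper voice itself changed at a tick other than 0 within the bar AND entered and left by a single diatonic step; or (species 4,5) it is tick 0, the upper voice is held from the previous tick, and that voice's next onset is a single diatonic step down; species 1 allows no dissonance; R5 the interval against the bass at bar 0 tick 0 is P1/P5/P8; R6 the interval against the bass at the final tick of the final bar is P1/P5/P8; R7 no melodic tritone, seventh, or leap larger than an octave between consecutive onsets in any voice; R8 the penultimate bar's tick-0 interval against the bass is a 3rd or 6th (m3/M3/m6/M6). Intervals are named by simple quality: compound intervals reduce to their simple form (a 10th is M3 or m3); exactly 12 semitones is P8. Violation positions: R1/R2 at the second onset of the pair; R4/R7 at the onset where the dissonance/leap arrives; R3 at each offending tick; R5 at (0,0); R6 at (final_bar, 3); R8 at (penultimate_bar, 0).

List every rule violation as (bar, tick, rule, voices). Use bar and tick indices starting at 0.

(2, 0, R7, (1,))
(6, 0, R2, (0, 1))
(6, 0, R7, (1,))

bar 0: v0=F3 v1=F4 downbeat P8
bar 1: v0=G3 v1=B3 downbeat M3
bar 2: v0=A3 v1=F4 downbeat m6
bar 3: v0=C4 v1=E4 downbeat M3
bar 4: v0=B3 v1=G4 downbeat m6
bar 5: v0=E3 v1=C4 downbeat m6
bar 6: v0=F3 v1=F4 downbeat P8
  -> R7 @ bar 2 tick 0 v(1,): B3->F4 leap 6st
  -> R2 @ bar 6 tick 0 v(0, 1): E3/G3 m3 -> F3/F4 P8 similar
  -> R7 @ bar 6 tick 0 v(1,): G3->F4 leap 10st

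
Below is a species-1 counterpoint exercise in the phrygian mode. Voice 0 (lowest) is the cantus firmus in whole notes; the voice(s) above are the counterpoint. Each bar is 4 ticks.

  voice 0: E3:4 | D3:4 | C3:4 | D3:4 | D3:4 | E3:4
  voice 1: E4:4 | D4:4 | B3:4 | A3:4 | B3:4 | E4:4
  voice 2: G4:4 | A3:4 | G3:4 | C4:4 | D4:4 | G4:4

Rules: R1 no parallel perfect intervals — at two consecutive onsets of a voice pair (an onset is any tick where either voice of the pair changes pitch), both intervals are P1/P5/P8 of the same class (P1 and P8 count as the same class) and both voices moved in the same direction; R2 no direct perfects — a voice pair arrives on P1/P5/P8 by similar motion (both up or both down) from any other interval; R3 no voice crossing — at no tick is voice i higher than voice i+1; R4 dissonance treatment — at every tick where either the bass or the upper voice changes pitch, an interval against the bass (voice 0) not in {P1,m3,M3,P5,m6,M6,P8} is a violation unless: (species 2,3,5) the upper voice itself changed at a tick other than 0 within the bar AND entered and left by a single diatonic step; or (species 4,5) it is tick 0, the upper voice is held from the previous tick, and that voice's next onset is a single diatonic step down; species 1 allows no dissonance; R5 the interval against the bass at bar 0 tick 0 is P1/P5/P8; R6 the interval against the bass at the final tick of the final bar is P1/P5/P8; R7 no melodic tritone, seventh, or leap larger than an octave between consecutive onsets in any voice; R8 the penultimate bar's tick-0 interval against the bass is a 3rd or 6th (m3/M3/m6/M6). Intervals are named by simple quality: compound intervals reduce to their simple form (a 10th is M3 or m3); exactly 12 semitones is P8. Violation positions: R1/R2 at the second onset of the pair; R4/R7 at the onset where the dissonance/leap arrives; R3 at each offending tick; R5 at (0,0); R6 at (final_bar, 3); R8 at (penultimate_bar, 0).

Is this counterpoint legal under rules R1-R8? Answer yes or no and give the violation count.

bar 0: v0=E3 v1=E4 v2=G4 (m3)
bar 1: v0=D3 v1=D4 v2=A3 (P5)
bar 2: v0=C3 v1=B3 v2=G3 (P5)
bar 3: v0=D3 v1=A3 v2=C4 (m7)
bar 4: v0=D3 v1=B3 v2=D4 (P8)
bar 5: v0=E3 v1=E4 v2=G4 (m3)
  R5 @ bar0.0: opens on m3
  R1 @ bar1.0: E3/E4 P8 -> D3/D4 P8 similar
  R2 @ bar1.0: E3/G4 m3 -> D3/A3 P5 similar
  R3 @ bar1.0: D4 above A3
  R7 @ bar1.0: G4->A3 leap 10st
  R3 @ bar1.1: D4 above A3
  R3 @ bar1.2: D4 above A3
  R3 @ bar1.3: D4 above A3
  R1 @ bar2.0: D3/A3 P5 -> C3/G3 P5 similar
  R3 @ bar2.0: B3 above G3
  R4 @ bar2.0: C3/B3 M7 untreated
  R3 @ bar2.1: B3 above G3
  R3 @ bar2.2: B3 above G3
  R3 @ bar2.3: B3 above G3
  R4 @ bar3.0: D3/C4 m7 untreated
  R8 @ bar4.0: penult P8 not 3rd/6th
  R2 @ bar5.0: D3/B3 M6 -> E3/E4 P8 similar
  R6 @ bar5.3: closes on m3

No (18 violations)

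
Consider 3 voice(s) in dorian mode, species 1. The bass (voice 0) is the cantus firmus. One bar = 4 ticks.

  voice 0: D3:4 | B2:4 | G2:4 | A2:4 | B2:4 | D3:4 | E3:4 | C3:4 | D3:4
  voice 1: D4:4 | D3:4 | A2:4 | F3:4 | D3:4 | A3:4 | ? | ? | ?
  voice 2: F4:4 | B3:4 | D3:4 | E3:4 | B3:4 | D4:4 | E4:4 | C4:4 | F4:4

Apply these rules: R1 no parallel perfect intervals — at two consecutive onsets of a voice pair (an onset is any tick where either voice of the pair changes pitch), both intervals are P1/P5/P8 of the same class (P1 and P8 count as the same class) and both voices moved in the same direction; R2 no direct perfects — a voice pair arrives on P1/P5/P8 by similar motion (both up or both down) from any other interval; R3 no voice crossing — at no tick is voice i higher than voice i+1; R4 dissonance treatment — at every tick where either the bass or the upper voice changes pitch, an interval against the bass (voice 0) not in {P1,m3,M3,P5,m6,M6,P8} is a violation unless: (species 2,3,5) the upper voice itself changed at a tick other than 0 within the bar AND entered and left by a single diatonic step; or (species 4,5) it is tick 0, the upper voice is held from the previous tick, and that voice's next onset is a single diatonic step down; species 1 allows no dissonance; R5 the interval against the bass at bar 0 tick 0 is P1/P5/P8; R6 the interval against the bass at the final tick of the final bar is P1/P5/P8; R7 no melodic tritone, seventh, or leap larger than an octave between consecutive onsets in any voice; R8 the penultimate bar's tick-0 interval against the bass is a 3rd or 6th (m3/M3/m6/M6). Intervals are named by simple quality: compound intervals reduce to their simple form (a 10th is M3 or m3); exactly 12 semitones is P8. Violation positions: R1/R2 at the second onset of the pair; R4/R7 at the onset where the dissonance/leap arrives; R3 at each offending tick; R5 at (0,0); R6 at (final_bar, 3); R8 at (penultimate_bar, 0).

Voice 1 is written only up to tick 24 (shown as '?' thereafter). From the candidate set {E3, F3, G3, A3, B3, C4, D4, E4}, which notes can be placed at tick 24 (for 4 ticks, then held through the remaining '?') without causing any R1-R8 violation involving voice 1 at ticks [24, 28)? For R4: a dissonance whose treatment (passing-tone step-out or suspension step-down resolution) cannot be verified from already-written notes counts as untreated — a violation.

{C4, E3, G3}

E3: legal
F3: violates R4
G3: legal
A3: violates R4
B3: violates R1
C4: legal
D4: violates R4
E4: violates R2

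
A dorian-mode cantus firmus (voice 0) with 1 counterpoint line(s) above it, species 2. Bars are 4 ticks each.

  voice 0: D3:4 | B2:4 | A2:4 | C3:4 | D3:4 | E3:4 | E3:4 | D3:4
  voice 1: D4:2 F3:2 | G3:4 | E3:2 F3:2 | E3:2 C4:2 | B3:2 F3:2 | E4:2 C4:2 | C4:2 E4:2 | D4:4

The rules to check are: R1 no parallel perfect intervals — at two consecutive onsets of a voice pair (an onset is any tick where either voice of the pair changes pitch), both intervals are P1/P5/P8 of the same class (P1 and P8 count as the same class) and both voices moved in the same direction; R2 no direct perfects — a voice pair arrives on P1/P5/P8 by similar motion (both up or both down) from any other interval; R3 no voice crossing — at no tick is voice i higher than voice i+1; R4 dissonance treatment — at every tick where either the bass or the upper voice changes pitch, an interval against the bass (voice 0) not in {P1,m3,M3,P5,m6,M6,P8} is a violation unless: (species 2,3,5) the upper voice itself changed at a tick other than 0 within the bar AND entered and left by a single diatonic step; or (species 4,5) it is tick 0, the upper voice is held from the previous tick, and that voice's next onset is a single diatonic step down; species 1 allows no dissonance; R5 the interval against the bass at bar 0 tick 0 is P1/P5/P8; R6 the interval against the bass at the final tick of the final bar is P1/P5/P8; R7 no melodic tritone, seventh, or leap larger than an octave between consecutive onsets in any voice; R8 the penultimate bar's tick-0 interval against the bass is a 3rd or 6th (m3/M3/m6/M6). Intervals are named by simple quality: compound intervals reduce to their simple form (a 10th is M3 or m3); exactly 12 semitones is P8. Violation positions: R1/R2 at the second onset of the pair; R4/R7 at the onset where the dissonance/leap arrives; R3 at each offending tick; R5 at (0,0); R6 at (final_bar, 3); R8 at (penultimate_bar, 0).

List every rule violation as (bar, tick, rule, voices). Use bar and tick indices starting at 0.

(2, 0, R2, (0, 1))
(4, 2, R7, (1,))
(5, 0, R2, (0, 1))
(5, 0, R7, (1,))
(7, 0, R1, (0, 1))

bar 0: v0=D3 v1=D4 downbeat P8
bar 1: v0=B2 v1=G3 downbeat m6
bar 2: v0=A2 v1=E3 downbeat P5
bar 3: v0=C3 v1=E3 downbeat M3
bar 4: v0=D3 v1=B3 downbeat M6
bar 5: v0=E3 v1=E4 downbeat P8
bar 6: v0=E3 v1=C4 downbeat m6
bar 7: v0=D3 v1=D4 downbeat P8
  -> R2 @ bar 2 tick 0 v(0, 1): B2/G3 m6 -> A2/E3 P5 similar
  -> R7 @ bar 4 tick 2 v(1,): B3->F3 leap 6st
  -> R2 @ bar 5 tick 0 v(0, 1): D3/F3 m3 -> E3/E4 P8 similar
  -> R7 @ bar 5 tick 0 v(1,): F3->E4 leap 11st
  -> R1 @ bar 7 tick 0 v(0, 1): E3/E4 P8 -> D3/D4 P8 similar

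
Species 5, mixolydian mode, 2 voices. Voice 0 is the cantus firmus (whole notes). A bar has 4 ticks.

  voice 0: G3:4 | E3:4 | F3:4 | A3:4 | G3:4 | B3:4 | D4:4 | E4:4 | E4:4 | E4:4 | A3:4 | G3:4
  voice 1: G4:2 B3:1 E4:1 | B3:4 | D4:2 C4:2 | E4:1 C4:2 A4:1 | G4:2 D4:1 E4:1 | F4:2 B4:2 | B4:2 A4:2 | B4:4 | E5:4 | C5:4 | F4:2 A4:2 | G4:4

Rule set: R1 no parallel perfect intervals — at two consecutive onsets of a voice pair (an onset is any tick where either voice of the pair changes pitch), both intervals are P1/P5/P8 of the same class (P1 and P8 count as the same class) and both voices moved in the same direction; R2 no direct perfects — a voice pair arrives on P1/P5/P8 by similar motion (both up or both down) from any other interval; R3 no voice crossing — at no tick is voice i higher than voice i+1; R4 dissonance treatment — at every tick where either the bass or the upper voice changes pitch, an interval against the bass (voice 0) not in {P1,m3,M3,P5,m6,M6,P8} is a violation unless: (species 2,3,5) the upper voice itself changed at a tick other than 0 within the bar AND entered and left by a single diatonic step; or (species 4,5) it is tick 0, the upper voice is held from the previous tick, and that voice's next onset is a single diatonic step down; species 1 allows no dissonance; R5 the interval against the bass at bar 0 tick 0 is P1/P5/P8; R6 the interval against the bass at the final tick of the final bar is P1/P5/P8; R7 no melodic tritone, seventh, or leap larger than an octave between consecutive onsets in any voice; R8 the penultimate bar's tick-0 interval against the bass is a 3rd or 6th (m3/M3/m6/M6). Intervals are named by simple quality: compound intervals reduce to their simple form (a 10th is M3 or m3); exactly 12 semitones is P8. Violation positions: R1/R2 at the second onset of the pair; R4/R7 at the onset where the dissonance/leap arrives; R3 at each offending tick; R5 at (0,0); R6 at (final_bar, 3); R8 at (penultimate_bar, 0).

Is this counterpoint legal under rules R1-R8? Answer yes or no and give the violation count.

bar 0: v0=G3 v1=G4 (P8)
bar 1: v0=E3 v1=B3 (P5)
bar 2: v0=F3 v1=D4 (M6)
bar 3: v0=A3 v1=E4 (P5)
bar 4: v0=G3 v1=G4 (P8)
bar 5: v0=B3 v1=F4 (TT)
bar 6: v0=D4 v1=B4 (M6)
bar 7: v0=E4 v1=B4 (P5)
bar 8: v0=E4 v1=E5 (P8)
bar 9: v0=E4 v1=C5 (m6)
bar 10: v0=A3 v1=F4 (m6)
bar 11: v0=G3 v1=G4 (P8)
  R2 @ bar1.0: G3/E4 M6 -> E3/B3 P5 similar
  R1 @ bar3.0: F3/C4 P5 -> A3/E4 P5 similar
  R1 @ bar4.0: A3/A4 P8 -> G3/G4 P8 similar
  R4 @ bar5.0: B3/F4 TT untreated
  R7 @ bar5.2: F4->B4 leap 6st
  R1 @ bar7.0: D4/A4 P5 -> E4/B4 P5 similar
  R1 @ bar11.0: A3/A4 P8 -> G3/G4 P8 similar

No (7 violations)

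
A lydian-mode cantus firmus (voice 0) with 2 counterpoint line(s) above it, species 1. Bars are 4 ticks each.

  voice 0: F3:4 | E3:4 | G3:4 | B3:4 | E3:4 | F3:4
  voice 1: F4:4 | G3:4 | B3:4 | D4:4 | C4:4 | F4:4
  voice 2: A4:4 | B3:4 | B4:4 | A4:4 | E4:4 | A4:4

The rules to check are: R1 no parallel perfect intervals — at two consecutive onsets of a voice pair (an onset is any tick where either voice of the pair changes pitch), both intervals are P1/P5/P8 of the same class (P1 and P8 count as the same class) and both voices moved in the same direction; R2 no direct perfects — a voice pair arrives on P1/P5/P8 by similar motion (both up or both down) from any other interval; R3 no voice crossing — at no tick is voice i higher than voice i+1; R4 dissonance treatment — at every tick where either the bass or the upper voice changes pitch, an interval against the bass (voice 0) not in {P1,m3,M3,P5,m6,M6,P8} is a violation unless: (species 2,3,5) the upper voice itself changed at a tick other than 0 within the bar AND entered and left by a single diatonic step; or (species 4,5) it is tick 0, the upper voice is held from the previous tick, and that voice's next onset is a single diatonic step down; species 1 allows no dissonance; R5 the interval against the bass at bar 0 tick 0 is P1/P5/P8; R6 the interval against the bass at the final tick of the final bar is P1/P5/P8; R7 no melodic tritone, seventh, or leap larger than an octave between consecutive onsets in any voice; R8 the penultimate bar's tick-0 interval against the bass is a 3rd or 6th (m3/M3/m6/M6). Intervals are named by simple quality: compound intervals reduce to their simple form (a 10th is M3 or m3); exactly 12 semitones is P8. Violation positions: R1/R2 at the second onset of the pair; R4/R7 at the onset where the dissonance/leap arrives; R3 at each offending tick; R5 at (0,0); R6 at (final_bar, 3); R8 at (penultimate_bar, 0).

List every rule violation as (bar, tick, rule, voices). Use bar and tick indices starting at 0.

(0, 0, R5, (0, 2))
(1, 0, R2, (0, 2))
(1, 0, R7, (1,))
(1, 0, R7, (2,))
(2, 0, R2, (1, 2))
(3, 0, R4, (0, 2))
(4, 0, R2, (0, 2))
(4, 0, R8, (0, 2))
(5, 0, R2, (0, 1))
(5, 3, R6, (0, 2))

bar 0: v0=F3 v1=F4 v2=A4 downbeat M3
bar 1: v0=E3 v1=G3 v2=B3 downbeat P5
bar 2: v0=G3 v1=B3 v2=B4 downbeat M3
bar 3: v0=B3 v1=D4 v2=A4 downbeat m7
bar 4: v0=E3 v1=C4 v2=E4 downbeat P8
bar 5: v0=F3 v1=F4 v2=A4 downbeat M3
  -> R5 @ bar 0 tick 0 v(0, 2): opens on M3
  -> R2 @ bar 1 tick 0 v(0, 2): F3/A4 M3 -> E3/B3 P5 similar
  -> R7 @ bar 1 tick 0 v(1,): F4->G3 leap 10st
  -> R7 @ bar 1 tick 0 v(2,): A4->B3 leap 10st
  -> R2 @ bar 2 tick 0 v(1, 2): G3/B3 M3 -> B3/B4 P8 similar
  -> R4 @ bar 3 tick 0 v(0, 2): B3/A4 m7 untreated
  -> R2 @ bar 4 tick 0 v(0, 2): B3/A4 m7 -> E3/E4 P8 similar
  -> R8 @ bar 4 tick 0 v(0, 2): penult P8 not 3rd/6th
  -> R2 @ bar 5 tick 0 v(0, 1): E3/C4 m6 -> F3/F4 P8 similar
  -> R6 @ bar 5 tick 3 v(0, 2): closes on M3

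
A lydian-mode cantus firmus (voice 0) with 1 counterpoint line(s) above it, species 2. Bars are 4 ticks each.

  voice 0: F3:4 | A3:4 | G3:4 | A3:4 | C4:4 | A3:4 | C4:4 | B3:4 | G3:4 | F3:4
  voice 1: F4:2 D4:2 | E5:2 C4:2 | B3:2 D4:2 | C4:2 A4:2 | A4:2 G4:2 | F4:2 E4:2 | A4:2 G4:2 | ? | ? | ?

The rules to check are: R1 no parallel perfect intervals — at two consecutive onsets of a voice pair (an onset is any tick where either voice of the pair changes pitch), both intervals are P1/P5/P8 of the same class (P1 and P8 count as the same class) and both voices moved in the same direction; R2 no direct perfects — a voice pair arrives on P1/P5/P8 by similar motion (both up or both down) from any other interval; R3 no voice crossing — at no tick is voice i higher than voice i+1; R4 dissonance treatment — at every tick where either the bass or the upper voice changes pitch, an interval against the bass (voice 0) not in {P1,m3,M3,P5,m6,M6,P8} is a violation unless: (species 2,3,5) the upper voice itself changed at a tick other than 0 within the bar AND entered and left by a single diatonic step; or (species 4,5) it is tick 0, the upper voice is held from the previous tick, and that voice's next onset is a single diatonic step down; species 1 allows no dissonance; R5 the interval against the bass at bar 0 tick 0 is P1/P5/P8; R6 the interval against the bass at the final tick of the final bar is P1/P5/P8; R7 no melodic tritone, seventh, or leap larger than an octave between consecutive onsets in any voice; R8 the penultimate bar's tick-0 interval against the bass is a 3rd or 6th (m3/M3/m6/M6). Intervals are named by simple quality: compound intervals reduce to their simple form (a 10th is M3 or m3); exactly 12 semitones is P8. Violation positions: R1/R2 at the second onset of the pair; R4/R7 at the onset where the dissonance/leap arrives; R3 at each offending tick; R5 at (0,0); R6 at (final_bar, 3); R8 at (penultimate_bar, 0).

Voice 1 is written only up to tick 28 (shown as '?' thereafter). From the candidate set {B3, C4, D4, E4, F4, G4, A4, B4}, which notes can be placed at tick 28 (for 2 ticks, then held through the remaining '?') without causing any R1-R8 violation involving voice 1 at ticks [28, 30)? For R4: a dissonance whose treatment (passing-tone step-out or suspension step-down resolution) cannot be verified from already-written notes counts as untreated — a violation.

{B4, D4, G4}

B3: violates R2
C4: violates R4
D4: legal
E4: violates R4
F4: violates R4
G4: legal
A4: violates R4
B4: legal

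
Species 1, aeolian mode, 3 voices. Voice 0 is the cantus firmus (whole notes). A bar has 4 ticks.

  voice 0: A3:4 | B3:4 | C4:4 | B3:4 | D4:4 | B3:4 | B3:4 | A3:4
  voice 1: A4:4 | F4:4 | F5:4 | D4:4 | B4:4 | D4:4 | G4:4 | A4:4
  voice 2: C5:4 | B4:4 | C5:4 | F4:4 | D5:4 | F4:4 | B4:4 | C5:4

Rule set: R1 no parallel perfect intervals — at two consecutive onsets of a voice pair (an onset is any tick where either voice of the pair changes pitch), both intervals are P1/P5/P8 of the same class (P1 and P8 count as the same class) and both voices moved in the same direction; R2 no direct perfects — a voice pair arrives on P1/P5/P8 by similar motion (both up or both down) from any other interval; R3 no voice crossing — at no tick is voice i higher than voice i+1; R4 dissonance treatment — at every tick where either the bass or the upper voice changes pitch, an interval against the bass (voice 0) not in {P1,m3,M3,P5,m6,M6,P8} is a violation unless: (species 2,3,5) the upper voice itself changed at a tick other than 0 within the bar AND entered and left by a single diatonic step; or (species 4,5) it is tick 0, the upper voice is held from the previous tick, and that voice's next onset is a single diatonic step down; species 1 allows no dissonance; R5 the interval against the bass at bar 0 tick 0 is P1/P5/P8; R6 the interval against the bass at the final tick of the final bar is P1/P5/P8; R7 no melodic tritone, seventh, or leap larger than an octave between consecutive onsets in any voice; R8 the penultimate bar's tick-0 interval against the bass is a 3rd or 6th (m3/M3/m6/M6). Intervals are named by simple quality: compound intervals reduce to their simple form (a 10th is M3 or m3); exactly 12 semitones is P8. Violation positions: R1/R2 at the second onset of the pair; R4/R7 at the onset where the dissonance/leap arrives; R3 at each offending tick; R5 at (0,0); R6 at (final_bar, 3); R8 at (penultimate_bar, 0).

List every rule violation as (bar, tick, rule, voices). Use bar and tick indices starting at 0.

(0, 0, R5, (0, 2))
(1, 0, R4, (0, 1))
(2, 0, R1, (0, 2))
(2, 0, R3, (1, 2))
(2, 0, R4, (0, 1))
(2, 1, R3, (1, 2))
(2, 2, R3, (1, 2))
(2, 3, R3, (1, 2))
(3, 0, R4, (0, 2))
(3, 0, R7, (1,))
(4, 0, R2, (0, 2))
(5, 0, R4, (0, 2))
(6, 0, R7, (2,))
(6, 0, R8, (0, 2))
(7, 3, R6, (0, 2))

bar 0: v0=A3 v1=A4 v2=C5 downbeat m3
bar 1: v0=B3 v1=F4 v2=B4 downbeat P8
bar 2: v0=C4 v1=F5 v2=C5 downbeat P8
bar 3: v0=B3 v1=D4 v2=F4 downbeat TT
bar 4: v0=D4 v1=B4 v2=D5 downbeat P8
bar 5: v0=B3 v1=D4 v2=F4 downbeat TT
bar 6: v0=B3 v1=G4 v2=B4 downbeat P8
bar 7: v0=A3 v1=A4 v2=C5 downbeat m3
  -> R5 @ bar 0 tick 0 v(0, 2): opens on m3
  -> R4 @ bar 1 tick 0 v(0, 1): B3/F4 TT untreated
  -> R1 @ bar 2 tick 0 v(0, 2): B3/B4 P8 -> C4/C5 P8 similar
  -> R3 @ bar 2 tick 0 v(1, 2): F5 above C5
  -> R4 @ bar 2 tick 0 v(0, 1): C4/F5 P4 untreated
  -> R3 @ bar 2 tick 1 v(1, 2): F5 above C5
  -> R3 @ bar 2 tick 2 v(1, 2): F5 above C5
  -> R3 @ bar 2 tick 3 v(1, 2): F5 above C5
  -> R4 @ bar 3 tick 0 v(0, 2): B3/F4 TT untreated
  -> R7 @ bar 3 tick 0 v(1,): F5->D4 leap 15st
  -> R2 @ bar 4 tick 0 v(0, 2): B3/F4 TT -> D4/D5 P8 similar
  -> R4 @ bar 5 tick 0 v(0, 2): B3/F4 TT untreated
  -> R7 @ bar 6 tick 0 v(2,): F4->B4 leap 6st
  -> R8 @ bar 6 tick 0 v(0, 2): penult P8 not 3rd/6th
  -> R6 @ bar 7 tick 3 v(0, 2): closes on m3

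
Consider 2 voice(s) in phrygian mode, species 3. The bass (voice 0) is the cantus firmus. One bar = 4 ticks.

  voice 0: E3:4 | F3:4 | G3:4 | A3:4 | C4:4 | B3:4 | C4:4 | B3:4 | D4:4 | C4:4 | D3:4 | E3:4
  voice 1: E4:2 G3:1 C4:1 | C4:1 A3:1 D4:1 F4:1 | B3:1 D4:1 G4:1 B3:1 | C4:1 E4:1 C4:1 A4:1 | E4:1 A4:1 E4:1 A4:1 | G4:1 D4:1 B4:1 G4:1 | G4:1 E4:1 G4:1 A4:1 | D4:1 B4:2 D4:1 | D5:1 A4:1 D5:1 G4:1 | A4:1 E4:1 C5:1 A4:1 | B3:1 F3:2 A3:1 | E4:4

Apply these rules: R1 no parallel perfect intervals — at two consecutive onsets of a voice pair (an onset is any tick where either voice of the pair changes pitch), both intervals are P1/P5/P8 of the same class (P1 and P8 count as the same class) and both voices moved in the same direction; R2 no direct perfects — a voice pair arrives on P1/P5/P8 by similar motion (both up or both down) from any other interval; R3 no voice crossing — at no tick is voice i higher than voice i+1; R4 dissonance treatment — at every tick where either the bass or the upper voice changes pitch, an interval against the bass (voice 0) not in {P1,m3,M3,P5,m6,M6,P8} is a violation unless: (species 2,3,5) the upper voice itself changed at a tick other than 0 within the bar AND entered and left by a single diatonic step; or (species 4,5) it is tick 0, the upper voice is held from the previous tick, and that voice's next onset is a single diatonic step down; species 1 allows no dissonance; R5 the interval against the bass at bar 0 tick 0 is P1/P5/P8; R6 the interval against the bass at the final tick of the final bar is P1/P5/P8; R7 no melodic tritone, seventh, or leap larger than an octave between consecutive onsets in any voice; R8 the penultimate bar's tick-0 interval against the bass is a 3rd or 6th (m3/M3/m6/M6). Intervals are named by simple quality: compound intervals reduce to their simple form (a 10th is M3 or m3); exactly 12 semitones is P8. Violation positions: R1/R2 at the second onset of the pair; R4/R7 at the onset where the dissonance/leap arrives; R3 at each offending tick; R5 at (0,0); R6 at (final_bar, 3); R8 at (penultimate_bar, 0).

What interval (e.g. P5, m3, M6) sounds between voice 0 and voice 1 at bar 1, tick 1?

M3

voice 0=F3 voice 1=A3 -> M3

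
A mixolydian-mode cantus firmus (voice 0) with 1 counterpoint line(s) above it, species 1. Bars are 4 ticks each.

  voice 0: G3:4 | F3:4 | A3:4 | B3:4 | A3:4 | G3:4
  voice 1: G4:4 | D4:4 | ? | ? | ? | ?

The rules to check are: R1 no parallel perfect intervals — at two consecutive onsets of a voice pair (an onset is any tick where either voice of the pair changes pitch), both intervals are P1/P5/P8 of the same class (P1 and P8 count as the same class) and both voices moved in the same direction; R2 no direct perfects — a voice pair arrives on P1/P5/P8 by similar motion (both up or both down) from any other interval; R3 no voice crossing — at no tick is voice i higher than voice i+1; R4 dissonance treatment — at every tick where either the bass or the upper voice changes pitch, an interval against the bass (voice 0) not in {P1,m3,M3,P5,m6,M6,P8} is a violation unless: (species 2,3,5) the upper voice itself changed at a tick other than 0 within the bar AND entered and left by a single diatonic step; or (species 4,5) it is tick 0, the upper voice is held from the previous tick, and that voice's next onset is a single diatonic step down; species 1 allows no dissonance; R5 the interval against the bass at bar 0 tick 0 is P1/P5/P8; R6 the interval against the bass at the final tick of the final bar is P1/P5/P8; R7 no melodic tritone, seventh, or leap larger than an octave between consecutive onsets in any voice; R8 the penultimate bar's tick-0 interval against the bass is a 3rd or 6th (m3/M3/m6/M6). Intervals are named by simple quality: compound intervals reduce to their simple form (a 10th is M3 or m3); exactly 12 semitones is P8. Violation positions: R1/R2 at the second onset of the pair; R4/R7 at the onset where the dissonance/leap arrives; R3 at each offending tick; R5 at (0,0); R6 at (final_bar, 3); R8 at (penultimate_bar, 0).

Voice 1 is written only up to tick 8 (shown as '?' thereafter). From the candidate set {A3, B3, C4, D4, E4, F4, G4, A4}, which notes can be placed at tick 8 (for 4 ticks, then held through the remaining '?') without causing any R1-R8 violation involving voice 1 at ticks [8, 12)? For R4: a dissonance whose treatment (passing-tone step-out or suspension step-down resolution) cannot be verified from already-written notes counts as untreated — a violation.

{A3, C4, F4}

A3: legal
B3: violates R4
C4: legal
D4: violates R4
E4: violates R2
F4: legal
G4: violates R4
A4: violates R2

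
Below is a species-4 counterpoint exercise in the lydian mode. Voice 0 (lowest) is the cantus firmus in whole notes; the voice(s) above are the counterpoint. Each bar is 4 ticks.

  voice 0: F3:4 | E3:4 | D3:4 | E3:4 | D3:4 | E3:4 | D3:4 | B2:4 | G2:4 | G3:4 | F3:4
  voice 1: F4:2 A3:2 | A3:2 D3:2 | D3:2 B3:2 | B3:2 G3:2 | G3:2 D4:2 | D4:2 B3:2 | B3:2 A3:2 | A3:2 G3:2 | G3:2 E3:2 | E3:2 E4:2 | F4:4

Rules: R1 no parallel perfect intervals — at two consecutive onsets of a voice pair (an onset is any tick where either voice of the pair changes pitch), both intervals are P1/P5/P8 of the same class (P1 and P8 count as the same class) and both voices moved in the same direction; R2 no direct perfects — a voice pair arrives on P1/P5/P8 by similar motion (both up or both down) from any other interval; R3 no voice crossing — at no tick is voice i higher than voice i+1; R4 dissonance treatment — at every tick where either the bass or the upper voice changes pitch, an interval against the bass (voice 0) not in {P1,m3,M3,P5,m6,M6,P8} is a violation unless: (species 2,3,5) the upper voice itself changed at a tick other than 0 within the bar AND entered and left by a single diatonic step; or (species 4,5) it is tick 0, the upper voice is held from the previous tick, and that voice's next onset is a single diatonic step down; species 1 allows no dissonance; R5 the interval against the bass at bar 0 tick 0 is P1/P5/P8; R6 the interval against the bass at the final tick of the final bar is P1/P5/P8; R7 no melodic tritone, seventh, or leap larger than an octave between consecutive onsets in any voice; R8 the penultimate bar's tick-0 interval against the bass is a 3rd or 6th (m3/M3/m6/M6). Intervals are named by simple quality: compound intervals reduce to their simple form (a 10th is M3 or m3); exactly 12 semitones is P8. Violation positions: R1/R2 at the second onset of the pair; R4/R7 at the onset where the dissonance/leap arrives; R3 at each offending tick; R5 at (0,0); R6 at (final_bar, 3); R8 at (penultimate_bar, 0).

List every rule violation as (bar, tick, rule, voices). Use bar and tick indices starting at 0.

bar 0: v0=F3 v1=F4 downbeat P8
bar 1: v0=E3 v1=A3 downbeat P4
bar 2: v0=D3 v1=D3 downbeat P1
bar 3: v0=E3 v1=B3 downbeat P5
bar 4: v0=D3 v1=G3 downbeat P4
bar 5: v0=E3 v1=D4 downbeat m7
bar 6: v0=D3 v1=B3 downbeat M6
bar 7: v0=B2 v1=A3 downbeat m7
bar 8: v0=G2 v1=G3 downbeat P8
bar 9: v0=G3 v1=E3 downbeat m3
bar 10: v0=F3 v1=F4 downbeat P8
  -> R4 @ bar 1 tick 0 v(0, 1): E3/A3 P4 untreated
  -> R3 @ bar 1 tick 2 v(0, 1): E3 above D3
  -> R4 @ bar 1 tick 2 v(0, 1): E3/D3 M2 untreated
  -> R3 @ bar 1 tick 3 v(0, 1): E3 above D3
  -> R4 @ bar 4 tick 0 v(0, 1): D3/G3 P4 untreated
  -> R4 @ bar 5 tick 0 v(0, 1): E3/D4 m7 untreated
  -> R3 @ bar 9 tick 0 v(0, 1): G3 above E3
  -> R3 @ bar 9 tick 1 v(0, 1): G3 above E3

(1, 0, R4, (0, 1))
(1, 2, R3, (0, 1))
(1, 2, R4, (0, 1))
(1, 3, R3, (0, 1))
(4, 0, R4, (0, 1))
(5, 0, R4, (0, 1))
(9, 0, R3, (0, 1))
(9, 1, R3, (0, 1))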